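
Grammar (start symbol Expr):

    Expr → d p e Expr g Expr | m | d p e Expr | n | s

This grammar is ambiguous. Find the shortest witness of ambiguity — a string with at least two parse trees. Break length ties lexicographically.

length 1: no string has ≥2 trees
length 4: no string has ≥2 trees
length 6: no string has ≥2 trees
length 7: no string has ≥2 trees
length 9: d p e d p e m g m has 2 parse trees

Two derivations of d p e d p e m g m:
  Expr ⇒ d p e Expr g Expr ⇒ d p e d p e Expr g Expr ⇒ d p e d p e m g Expr ⇒ d p e d p e m g m
  Expr ⇒ d p e Expr ⇒ d p e d p e Expr g Expr ⇒ d p e d p e m g Expr ⇒ d p e d p e m g m

d p e d p e m g m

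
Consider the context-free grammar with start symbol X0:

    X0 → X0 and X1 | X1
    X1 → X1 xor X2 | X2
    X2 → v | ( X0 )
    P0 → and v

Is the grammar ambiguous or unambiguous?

(P0 is unreachable from X0, so its rules don't affect L(X0).) X0 → X0 and X1 | X1  ;  X1 → X1 xor X2 | X2  — a left-associative chain with X2 at the bottom. Each string factors uniquely by precedence.

Unambiguous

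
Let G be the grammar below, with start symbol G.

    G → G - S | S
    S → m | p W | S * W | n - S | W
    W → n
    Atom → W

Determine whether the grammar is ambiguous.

Witness: n - m

Derivation 1: G ⇒ G - S ⇒ S - S ⇒ W - S ⇒ n - S ⇒ n - m
Derivation 2: G ⇒ S ⇒ n - S ⇒ n - m

Two distinct leftmost derivations for the same string.

Ambiguous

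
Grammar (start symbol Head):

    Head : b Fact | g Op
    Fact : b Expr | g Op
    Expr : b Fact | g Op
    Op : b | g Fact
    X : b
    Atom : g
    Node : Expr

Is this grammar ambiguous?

Unambiguous

(X, Atom, Node are unreachable from Head, so their rules don't affect L(Head).) Each reachable nonterminal has at most one production per leading terminal, and all productions are right-linear; the derivation is determined token-by-token.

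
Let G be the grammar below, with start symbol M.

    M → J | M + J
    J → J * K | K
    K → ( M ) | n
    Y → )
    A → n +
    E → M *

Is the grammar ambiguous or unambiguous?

Unambiguous

(Y, A, E are unreachable from M, so their rules don't affect L(M).) M → M + J | J  ;  J → J * K | K  — a left-associative chain with K at the bottom. Each string factors uniquely by precedence.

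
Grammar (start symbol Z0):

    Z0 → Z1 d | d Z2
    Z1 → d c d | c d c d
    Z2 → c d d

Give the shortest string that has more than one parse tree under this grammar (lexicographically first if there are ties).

d c d d

length 4: d c d d has 2 parse trees

Two derivations of d c d d:
  Z0 ⇒ Z1 d ⇒ d c d d
  Z0 ⇒ d Z2 ⇒ d c d d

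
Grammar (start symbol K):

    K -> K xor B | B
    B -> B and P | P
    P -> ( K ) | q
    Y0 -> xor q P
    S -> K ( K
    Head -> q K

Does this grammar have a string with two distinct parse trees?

Only K, B, P are reachable from K; ignoring the rest: This is a standard precedence ladder (K over B over P), with each level left-recursive on its own operator ('xor' at K, 'and' at B). That structure is LR(1), hence unambiguous.

Unambiguous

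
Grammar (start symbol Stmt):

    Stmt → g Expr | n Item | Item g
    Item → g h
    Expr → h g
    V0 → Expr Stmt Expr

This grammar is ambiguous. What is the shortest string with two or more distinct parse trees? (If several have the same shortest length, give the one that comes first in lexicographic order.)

length 3: g h g has 2 parse trees

Two derivations of g h g:
  Stmt ⇒ g Expr ⇒ g h g
  Stmt ⇒ Item g ⇒ g h g

g h g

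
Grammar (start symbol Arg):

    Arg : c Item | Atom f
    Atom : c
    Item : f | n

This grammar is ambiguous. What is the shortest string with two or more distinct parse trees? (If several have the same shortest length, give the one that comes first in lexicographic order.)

c f

length 2: c f has 2 parse trees

Two derivations of c f:
  Arg ⇒ c Item ⇒ c f
  Arg ⇒ Atom f ⇒ c f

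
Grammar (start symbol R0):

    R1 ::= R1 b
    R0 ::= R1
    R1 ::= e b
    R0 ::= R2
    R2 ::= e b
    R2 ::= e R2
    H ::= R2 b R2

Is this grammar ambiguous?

Ambiguous

Witness: e b

Derivation 1: R0 ⇒ R1 ⇒ e b
Derivation 2: R0 ⇒ R2 ⇒ e b

Two distinct leftmost derivations for the same string.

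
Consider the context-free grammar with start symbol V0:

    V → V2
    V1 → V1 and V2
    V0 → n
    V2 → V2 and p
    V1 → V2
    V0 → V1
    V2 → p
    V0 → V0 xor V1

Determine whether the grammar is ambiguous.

Ambiguous

Witness: p and p

Derivation 1: V0 ⇒ V1 ⇒ V1 and V2 ⇒ V2 and V2 ⇒ p and V2 ⇒ p and p
Derivation 2: V0 ⇒ V1 ⇒ V2 ⇒ V2 and p ⇒ p and p

Two distinct leftmost derivations for the same string.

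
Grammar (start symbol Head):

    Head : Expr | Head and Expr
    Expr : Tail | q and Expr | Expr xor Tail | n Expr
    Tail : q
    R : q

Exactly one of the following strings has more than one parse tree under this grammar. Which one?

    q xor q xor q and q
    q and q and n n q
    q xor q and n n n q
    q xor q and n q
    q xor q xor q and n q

q and q and n n q

q xor q xor q and q: 1 tree
q and q and n n q: 4 trees
q xor q and n n n q: 1 tree
q xor q and n q: 1 tree
q xor q xor q and n q: 1 tree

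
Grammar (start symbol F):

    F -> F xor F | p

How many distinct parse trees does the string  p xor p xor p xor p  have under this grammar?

5

Parse trees for p xor p xor p xor p:
  [F [F p] xor [F [F p] xor [F [F p] xor [F p]]]]
  [F [F p] xor [F [F [F p] xor [F p]] xor [F p]]]
  [F [F [F p] xor [F p]] xor [F [F p] xor [F p]]]
  [F [F [F p] xor [F [F p] xor [F p]]] xor [F p]]
  [F [F [F [F p] xor [F p]] xor [F p]] xor [F p]]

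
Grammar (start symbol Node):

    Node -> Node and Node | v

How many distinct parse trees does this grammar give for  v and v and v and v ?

5

Parse trees for v and v and v and v:
  [Node [Node v] and [Node [Node v] and [Node [Node v] and [Node v]]]]
  [Node [Node v] and [Node [Node [Node v] and [Node v]] and [Node v]]]
  [Node [Node [Node v] and [Node v]] and [Node [Node v] and [Node v]]]
  [Node [Node [Node v] and [Node [Node v] and [Node v]]] and [Node v]]
  [Node [Node [Node [Node v] and [Node v]] and [Node v]] and [Node v]]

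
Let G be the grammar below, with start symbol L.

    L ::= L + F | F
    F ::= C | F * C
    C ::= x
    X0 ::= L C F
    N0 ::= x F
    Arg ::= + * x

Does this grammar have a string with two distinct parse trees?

(X0, N0, Arg are unreachable from L, so their rules don't affect L(L).) The grammar is stratified — L handles '+' (left-recursive), F handles '*', C atoms. Each operator has a fixed associativity and precedence level, so every string has one parse.

Unambiguous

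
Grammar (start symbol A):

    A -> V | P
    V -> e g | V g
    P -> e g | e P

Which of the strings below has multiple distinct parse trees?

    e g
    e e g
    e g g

e g: 2 trees
e e g: 1 tree
e g g: 1 tree

e g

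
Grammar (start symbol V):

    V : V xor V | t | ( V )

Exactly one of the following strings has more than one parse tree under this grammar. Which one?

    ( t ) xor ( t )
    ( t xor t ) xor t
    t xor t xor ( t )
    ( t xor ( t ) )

t xor t xor ( t )

( t ) xor ( t ): 1 tree
( t xor t ) xor t: 1 tree
t xor t xor ( t ): 2 trees
( t xor ( t ) ): 1 tree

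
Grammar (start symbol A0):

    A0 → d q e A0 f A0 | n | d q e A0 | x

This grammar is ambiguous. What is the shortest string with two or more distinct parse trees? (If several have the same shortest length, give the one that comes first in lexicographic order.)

d q e d q e n f n

length 1: no string has ≥2 trees
length 4: no string has ≥2 trees
length 6: no string has ≥2 trees
length 7: no string has ≥2 trees
length 9: d q e d q e n f n has 2 parse trees

Two derivations of d q e d q e n f n:
  A0 ⇒ d q e A0 f A0 ⇒ d q e d q e A0 f A0 ⇒ d q e d q e n f A0 ⇒ d q e d q e n f n
  A0 ⇒ d q e A0 ⇒ d q e d q e A0 f A0 ⇒ d q e d q e n f A0 ⇒ d q e d q e n f n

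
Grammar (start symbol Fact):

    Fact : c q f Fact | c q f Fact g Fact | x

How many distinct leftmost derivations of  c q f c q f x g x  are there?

2

Parse trees for c q f c q f x g x:
  [Fact c q f [Fact c q f [Fact x] g [Fact x]]]
  [Fact c q f [Fact c q f [Fact x]] g [Fact x]]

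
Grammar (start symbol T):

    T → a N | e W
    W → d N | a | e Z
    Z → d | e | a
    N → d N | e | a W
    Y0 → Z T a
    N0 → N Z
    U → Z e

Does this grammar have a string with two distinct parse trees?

Unambiguous

Only T, W, Z, N are reachable from T; ignoring the rest: The reachable rules are right-linear with at most one rule per (nonterminal, next-terminal) pair. Each input token forces the next rule, so parsing is deterministic.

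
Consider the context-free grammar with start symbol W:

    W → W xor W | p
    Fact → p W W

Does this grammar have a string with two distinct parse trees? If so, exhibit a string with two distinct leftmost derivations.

Ambiguous

Witness: p xor p xor p

Derivation 1: W ⇒ W xor W ⇒ W xor W xor W ⇒ p xor W xor W ⇒ p xor p xor W ⇒ p xor p xor p
Derivation 2: W ⇒ W xor W ⇒ p xor W ⇒ p xor W xor W ⇒ p xor p xor W ⇒ p xor p xor p

Two distinct leftmost derivations for the same string.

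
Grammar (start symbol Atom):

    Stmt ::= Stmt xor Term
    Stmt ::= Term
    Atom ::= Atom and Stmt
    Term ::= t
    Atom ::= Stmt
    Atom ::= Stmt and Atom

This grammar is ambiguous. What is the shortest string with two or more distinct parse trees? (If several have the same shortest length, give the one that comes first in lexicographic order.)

t and t

length 1: no string has ≥2 trees
length 3: t and t has 2 parse trees

Two derivations of t and t:
  Atom ⇒ Atom and Stmt ⇒ Stmt and Stmt ⇒ Term and Stmt ⇒ t and Stmt ⇒ t and Term ⇒ t and t
  Atom ⇒ Stmt and Atom ⇒ Term and Atom ⇒ t and Atom ⇒ t and Stmt ⇒ t and Term ⇒ t and t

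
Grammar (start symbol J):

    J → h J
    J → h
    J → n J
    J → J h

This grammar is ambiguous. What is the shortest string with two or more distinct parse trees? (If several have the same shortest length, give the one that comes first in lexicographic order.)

h h

length 1: no string has ≥2 trees
length 2: h h has 2 parse trees

Two derivations of h h:
  J ⇒ h J ⇒ h h
  J ⇒ J h ⇒ h h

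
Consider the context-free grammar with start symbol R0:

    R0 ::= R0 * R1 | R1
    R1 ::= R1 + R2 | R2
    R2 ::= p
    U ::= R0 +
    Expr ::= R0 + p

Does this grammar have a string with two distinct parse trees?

Unambiguous

Only R0, R1, R2 are reachable from R0; ignoring the rest: The grammar is stratified — R0 handles '*' (left-recursive), R1 handles '+', R2 atoms. Each operator has a fixed associativity and precedence level, so every string has one parse.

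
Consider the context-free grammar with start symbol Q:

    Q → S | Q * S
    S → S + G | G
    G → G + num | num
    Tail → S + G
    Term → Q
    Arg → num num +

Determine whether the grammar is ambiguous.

Witness: num + num

Derivation 1: Q ⇒ S ⇒ S + G ⇒ G + G ⇒ num + G ⇒ num + num
Derivation 2: Q ⇒ S ⇒ G ⇒ G + num ⇒ num + num

Two distinct leftmost derivations for the same string.

Ambiguous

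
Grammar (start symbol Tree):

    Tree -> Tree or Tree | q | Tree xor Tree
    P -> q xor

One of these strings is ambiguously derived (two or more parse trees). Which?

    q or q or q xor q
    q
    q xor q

q or q or q xor q

q or q or q xor q: 5 trees
q: 1 tree
q xor q: 1 tree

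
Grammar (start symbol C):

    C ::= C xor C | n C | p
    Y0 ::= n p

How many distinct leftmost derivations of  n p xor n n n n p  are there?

2

Parse trees for n p xor n n n n p:
  [C [C n [C p]] xor [C n [C n [C n [C n [C p]]]]]]
  [C n [C [C p] xor [C n [C n [C n [C n [C p]]]]]]]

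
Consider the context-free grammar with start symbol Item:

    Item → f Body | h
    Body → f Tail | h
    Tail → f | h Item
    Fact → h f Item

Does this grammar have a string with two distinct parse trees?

Only Item, Body, Tail are reachable from Item; ignoring the rest: Restricted to the reachable nonterminals, every rule has the form A → t or A → t B, and no two rules for the same A share a first terminal. The grammar encodes a DFA — one run per string.

Unambiguous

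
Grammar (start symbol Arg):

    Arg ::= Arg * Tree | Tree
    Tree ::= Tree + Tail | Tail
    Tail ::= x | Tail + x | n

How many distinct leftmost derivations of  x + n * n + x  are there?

2

Parse trees for x + n * n + x:
  [Arg [Arg [Tree [Tree [Tail x]] + [Tail n]]] * [Tree [Tree [Tail n]] + [Tail x]]]
  [Arg [Arg [Tree [Tree [Tail x]] + [Tail n]]] * [Tree [Tail [Tail n] + x]]]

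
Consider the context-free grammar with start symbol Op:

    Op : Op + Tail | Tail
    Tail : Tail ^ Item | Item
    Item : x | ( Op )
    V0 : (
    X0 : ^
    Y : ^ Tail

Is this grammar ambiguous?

Unambiguous

Only Op, Tail, Item are reachable from Op; ignoring the rest: This is a standard precedence ladder (Op over Tail over Item), with each level left-recursive on its own operator ('+' at Op, '^' at Tail). That structure is LR(1), hence unambiguous.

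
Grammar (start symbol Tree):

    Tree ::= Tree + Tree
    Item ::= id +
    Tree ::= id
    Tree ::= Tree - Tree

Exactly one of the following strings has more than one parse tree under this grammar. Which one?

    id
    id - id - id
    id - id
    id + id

id - id - id

id: 1 tree
id - id - id: 2 trees
id - id: 1 tree
id + id: 1 tree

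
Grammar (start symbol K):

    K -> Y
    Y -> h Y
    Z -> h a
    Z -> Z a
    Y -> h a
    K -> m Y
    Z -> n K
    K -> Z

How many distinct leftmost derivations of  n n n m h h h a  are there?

1

Parse trees for n n n m h h h a:
  [K [Z n [K [Z n [K [Z n [K m [Y h [Y h [Y h a]]]]]]]]]]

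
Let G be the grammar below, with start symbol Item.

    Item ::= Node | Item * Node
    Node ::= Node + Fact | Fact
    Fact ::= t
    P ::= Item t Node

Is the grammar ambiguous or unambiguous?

Only Item, Node, Fact are reachable from Item; ignoring the rest: The grammar is stratified — Item handles '*' (left-recursive), Node handles '+', Fact atoms. Each operator has a fixed associativity and precedence level, so every string has one parse.

Unambiguous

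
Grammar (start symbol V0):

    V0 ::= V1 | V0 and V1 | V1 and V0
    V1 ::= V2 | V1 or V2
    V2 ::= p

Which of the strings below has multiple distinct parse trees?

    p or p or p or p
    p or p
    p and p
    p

p or p or p or p: 1 tree
p or p: 1 tree
p and p: 2 trees
p: 1 tree

p and p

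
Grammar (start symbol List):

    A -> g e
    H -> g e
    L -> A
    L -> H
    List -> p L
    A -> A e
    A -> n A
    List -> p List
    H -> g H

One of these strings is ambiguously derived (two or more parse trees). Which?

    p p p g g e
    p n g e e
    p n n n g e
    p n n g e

p n g e e

p p p g g e: 1 tree
p n g e e: 2 trees
p n n n g e: 1 tree
p n n g e: 1 tree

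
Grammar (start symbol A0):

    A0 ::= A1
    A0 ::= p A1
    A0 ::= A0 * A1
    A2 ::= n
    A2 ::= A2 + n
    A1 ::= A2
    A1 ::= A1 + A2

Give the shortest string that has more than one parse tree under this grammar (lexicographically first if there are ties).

n + n

length 1: no string has ≥2 trees
length 2: no string has ≥2 trees
length 3: n + n has 2 parse trees

Two derivations of n + n:
  A0 ⇒ A1 ⇒ A2 ⇒ A2 + n ⇒ n + n
  A0 ⇒ A1 ⇒ A1 + A2 ⇒ A2 + A2 ⇒ n + A2 ⇒ n + n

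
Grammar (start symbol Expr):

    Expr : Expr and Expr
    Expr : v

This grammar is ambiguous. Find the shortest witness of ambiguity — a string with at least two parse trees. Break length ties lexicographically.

v and v and v

length 1: no string has ≥2 trees
length 3: no string has ≥2 trees
length 5: v and v and v has 2 parse trees

Two derivations of v and v and v:
  Expr ⇒ Expr and Expr ⇒ Expr and Expr and Expr ⇒ v and Expr and Expr ⇒ v and v and Expr ⇒ v and v and v
  Expr ⇒ Expr and Expr ⇒ v and Expr ⇒ v and Expr and Expr ⇒ v and v and Expr ⇒ v and v and v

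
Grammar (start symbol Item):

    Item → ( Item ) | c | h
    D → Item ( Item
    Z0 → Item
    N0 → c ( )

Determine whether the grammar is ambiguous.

Only Item is reachable from Item; ignoring the rest: L(Item) is { openⁿ atom closeⁿ : n ≥ 0 }. The bracket depth fixes n, and the derivation is forced at every step.

Unambiguous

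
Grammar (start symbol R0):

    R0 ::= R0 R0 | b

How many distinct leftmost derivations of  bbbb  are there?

Parse trees for bbbb:
  [R0 [R0 b] [R0 [R0 b] [R0 [R0 b] [R0 b]]]]
  [R0 [R0 b] [R0 [R0 [R0 b] [R0 b]] [R0 b]]]
  [R0 [R0 [R0 b] [R0 b]] [R0 [R0 b] [R0 b]]]
  [R0 [R0 [R0 b] [R0 [R0 b] [R0 b]]] [R0 b]]
  [R0 [R0 [R0 [R0 b] [R0 b]] [R0 b]] [R0 b]]

5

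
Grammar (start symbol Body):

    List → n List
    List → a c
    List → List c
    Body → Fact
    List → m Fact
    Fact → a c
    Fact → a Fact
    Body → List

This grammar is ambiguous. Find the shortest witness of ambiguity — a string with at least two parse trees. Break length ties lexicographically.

length 2: a c has 2 parse trees

Two derivations of a c:
  Body ⇒ Fact ⇒ a c
  Body ⇒ List ⇒ a c

a c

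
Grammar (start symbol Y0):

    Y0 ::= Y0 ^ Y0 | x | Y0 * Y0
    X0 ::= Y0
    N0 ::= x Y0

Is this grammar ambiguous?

Ambiguous

Witness: x * x * x

Derivation 1: Y0 ⇒ Y0 * Y0 ⇒ x * Y0 ⇒ x * Y0 * Y0 ⇒ x * x * Y0 ⇒ x * x * x
Derivation 2: Y0 ⇒ Y0 * Y0 ⇒ Y0 * Y0 * Y0 ⇒ x * Y0 * Y0 ⇒ x * x * Y0 ⇒ x * x * x

Two distinct leftmost derivations for the same string.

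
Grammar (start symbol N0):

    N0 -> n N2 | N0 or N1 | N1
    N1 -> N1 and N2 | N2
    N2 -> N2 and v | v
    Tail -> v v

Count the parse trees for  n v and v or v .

Parse trees for n v and v or v:
  [N0 [N0 n [N2 [N2 v] and v]] or [N1 [N2 v]]]

1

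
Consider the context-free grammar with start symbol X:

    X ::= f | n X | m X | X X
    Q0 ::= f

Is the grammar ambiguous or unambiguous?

Ambiguous

Witness: f f f

Derivation 1: X ⇒ X X ⇒ f X ⇒ f X X ⇒ f f X ⇒ f f f
Derivation 2: X ⇒ X X ⇒ X X X ⇒ f X X ⇒ f f X ⇒ f f f

Two distinct leftmost derivations for the same string.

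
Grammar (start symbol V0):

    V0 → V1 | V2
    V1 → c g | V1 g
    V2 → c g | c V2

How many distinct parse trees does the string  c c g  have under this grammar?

1

Parse trees for c c g:
  [V0 [V2 c [V2 c g]]]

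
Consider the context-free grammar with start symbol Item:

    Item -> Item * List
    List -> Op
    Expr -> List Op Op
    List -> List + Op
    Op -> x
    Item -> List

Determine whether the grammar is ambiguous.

Unambiguous

(Expr is unreachable from Item, so its rules don't affect L(Item).) The grammar is stratified — Item handles '*' (left-recursive), List handles '+', Op atoms. Each operator has a fixed associativity and precedence level, so every string has one parse.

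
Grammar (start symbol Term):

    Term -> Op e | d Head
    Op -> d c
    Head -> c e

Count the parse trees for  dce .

Parse trees for dce:
  [Term [Op d c] e]
  [Term d [Head c e]]

2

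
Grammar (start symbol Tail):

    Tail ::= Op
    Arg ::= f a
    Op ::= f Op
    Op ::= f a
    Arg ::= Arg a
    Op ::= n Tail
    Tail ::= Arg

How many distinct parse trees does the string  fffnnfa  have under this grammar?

2

Parse trees for fffnnfa:
  [Tail [Op f [Op f [Op f [Op n [Tail [Op n [Tail [Op f a]]]]]]]]]
  [Tail [Op f [Op f [Op f [Op n [Tail [Op n [Tail [Arg f a]]]]]]]]]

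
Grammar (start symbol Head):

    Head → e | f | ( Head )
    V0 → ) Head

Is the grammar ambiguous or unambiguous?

Unambiguous

(V0 is unreachable from Head, so its rules don't affect L(Head).) L(Head) is { openⁿ atom closeⁿ : n ≥ 0 }. The bracket depth fixes n, and the derivation is forced at every step.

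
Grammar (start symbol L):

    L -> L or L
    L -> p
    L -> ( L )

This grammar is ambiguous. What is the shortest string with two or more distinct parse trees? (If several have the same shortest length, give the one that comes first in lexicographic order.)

p or p or p

length 1: no string has ≥2 trees
length 3: no string has ≥2 trees
length 5: p or p or p has 2 parse trees

Two derivations of p or p or p:
  L ⇒ L or L ⇒ L or L or L ⇒ p or L or L ⇒ p or p or L ⇒ p or p or p
  L ⇒ L or L ⇒ p or L ⇒ p or L or L ⇒ p or p or L ⇒ p or p or p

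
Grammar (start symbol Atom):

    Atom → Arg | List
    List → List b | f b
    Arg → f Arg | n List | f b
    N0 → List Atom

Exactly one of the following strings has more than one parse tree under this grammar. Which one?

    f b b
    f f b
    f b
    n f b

f b b: 1 tree
f f b: 1 tree
f b: 2 trees
n f b: 1 tree

f b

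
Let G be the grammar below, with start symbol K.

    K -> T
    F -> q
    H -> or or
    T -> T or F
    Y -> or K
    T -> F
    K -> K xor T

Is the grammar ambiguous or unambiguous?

(H, Y are unreachable from K, so their rules don't affect L(K).) This is a standard precedence ladder (K over T over F), with each level left-recursive on its own operator ('xor' at K, 'or' at T). That structure is LR(1), hence unambiguous.

Unambiguous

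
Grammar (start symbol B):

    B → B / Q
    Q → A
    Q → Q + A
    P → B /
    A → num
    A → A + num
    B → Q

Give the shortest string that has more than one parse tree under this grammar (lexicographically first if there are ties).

num + num

length 1: no string has ≥2 trees
length 3: num + num has 2 parse trees

Two derivations of num + num:
  B ⇒ Q ⇒ A ⇒ A + num ⇒ num + num
  B ⇒ Q ⇒ Q + A ⇒ A + A ⇒ num + A ⇒ num + num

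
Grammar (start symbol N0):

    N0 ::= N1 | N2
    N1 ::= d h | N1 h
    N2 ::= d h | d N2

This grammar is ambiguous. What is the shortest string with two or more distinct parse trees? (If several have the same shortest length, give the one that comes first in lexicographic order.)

d h

length 2: d h has 2 parse trees

Two derivations of d h:
  N0 ⇒ N1 ⇒ d h
  N0 ⇒ N2 ⇒ d h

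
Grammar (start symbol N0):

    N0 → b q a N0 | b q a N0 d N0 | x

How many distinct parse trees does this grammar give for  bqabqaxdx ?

Parse trees for bqabqaxdx:
  [N0 b q a [N0 b q a [N0 x] d [N0 x]]]
  [N0 b q a [N0 b q a [N0 x]] d [N0 x]]

2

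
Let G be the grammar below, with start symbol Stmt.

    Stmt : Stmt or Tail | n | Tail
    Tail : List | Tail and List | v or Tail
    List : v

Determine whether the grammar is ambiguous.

Witness: v or v

Derivation 1: Stmt ⇒ Stmt or Tail ⇒ Tail or Tail ⇒ List or Tail ⇒ v or Tail ⇒ v or List ⇒ v or v
Derivation 2: Stmt ⇒ Tail ⇒ v or Tail ⇒ v or List ⇒ v or v

Two distinct leftmost derivations for the same string.

Ambiguous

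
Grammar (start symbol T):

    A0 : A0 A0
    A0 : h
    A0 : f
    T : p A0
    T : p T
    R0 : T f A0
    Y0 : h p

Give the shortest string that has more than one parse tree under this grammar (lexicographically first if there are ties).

p f f f

length 2: no string has ≥2 trees
length 3: no string has ≥2 trees
length 4: p f f f has 2 parse trees

Two derivations of p f f f:
  T ⇒ p A0 ⇒ p A0 A0 ⇒ p A0 A0 A0 ⇒ p f A0 A0 ⇒ p f f A0 ⇒ p f f f
  T ⇒ p A0 ⇒ p A0 A0 ⇒ p f A0 ⇒ p f A0 A0 ⇒ p f f A0 ⇒ p f f f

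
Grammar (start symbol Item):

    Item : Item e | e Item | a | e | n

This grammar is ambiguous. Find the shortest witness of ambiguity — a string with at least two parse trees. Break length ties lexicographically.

e e

length 1: no string has ≥2 trees
length 2: e e has 2 parse trees

Two derivations of e e:
  Item ⇒ Item e ⇒ e e
  Item ⇒ e Item ⇒ e e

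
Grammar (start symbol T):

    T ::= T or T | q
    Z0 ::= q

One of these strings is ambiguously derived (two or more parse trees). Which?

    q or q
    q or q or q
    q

q or q: 1 tree
q or q or q: 2 trees
q: 1 tree

q or q or q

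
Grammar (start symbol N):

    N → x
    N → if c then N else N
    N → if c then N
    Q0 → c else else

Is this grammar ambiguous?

Witness: if c then if c then x else x

Derivation 1: N ⇒ if c then N else N ⇒ if c then if c then N else N ⇒ if c then if c then x else N ⇒ if c then if c then x else x
Derivation 2: N ⇒ if c then N ⇒ if c then if c then N else N ⇒ if c then if c then x else N ⇒ if c then if c then x else x

Two distinct leftmost derivations for the same string.

Ambiguous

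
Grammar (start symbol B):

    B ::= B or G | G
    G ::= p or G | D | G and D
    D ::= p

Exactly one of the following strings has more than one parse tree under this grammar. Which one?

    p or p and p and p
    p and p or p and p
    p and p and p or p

p or p and p and p: 4 trees
p and p or p and p: 1 tree
p and p and p or p: 1 tree

p or p and p and p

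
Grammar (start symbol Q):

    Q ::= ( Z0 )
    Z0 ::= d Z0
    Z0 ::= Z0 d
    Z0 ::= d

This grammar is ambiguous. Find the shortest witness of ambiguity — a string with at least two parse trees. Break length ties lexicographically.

( d d )

length 3: no string has ≥2 trees
length 4: ( d d ) has 2 parse trees

Two derivations of ( d d ):
  Q ⇒ ( Z0 ) ⇒ ( d Z0 ) ⇒ ( d d )
  Q ⇒ ( Z0 ) ⇒ ( Z0 d ) ⇒ ( d d )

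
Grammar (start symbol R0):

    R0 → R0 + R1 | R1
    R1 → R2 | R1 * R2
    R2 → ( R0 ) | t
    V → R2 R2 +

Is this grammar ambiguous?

(V is unreachable from R0, so its rules don't affect L(R0).) R0 → R0 + R1 | R1  ;  R1 → R1 * R2 | R2  — a left-associative chain with R2 at the bottom. Each string factors uniquely by precedence.

Unambiguous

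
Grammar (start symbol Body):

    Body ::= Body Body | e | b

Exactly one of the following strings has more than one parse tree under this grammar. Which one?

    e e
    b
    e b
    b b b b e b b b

e e: 1 tree
b: 1 tree
e b: 1 tree
b b b b e b b b: 429 trees

b b b b e b b b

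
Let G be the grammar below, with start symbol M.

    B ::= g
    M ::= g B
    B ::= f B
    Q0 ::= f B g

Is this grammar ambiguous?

Only M, B are reachable from M; ignoring the rest: Each reachable nonterminal has at most one production per leading terminal, and all productions are right-linear; the derivation is determined token-by-token.

Unambiguous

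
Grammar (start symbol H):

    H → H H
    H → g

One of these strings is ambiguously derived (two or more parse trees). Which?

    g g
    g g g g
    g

g g g g

g g: 1 tree
g g g g: 5 trees
g: 1 tree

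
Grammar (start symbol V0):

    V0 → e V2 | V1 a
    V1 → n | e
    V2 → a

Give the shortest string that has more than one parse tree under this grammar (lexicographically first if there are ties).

length 2: e a has 2 parse trees

Two derivations of e a:
  V0 ⇒ e V2 ⇒ e a
  V0 ⇒ V1 a ⇒ e a

e a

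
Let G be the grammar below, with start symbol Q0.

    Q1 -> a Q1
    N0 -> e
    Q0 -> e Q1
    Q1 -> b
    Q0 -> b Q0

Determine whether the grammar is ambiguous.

(N0 is unreachable from Q0, so its rules don't affect L(Q0).) The reachable rules are right-linear with at most one rule per (nonterminal, next-terminal) pair. Each input token forces the next rule, so parsing is deterministic.

Unambiguous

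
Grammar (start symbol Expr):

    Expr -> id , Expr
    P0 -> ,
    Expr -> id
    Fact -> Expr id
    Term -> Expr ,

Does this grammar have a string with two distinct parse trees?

Only Expr is reachable from Expr; ignoring the rest: Right-recursive list with a separator: after each atom, whether the separator follows determines the rule. One parse per string.

Unambiguous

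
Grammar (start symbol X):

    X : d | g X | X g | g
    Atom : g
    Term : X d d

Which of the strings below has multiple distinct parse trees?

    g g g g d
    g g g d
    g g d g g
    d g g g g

g g d g g

g g g g d: 1 tree
g g g d: 1 tree
g g d g g: 6 trees
d g g g g: 1 tree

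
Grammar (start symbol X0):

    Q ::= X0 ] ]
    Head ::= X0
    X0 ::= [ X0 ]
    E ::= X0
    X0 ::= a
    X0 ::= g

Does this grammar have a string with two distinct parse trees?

Unambiguous

(Head, Q, E are unreachable from X0, so their rules don't affect L(X0).) L(X0) is { openⁿ atom closeⁿ : n ≥ 0 }. The bracket depth fixes n, and the derivation is forced at every step.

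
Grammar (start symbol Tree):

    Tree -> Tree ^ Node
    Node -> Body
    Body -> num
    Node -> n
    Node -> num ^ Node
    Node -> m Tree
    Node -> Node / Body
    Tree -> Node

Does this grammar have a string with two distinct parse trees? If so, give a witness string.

Ambiguous

Witness: num ^ n

Derivation 1: Tree ⇒ Tree ^ Node ⇒ Node ^ Node ⇒ Body ^ Node ⇒ num ^ Node ⇒ num ^ n
Derivation 2: Tree ⇒ Node ⇒ num ^ Node ⇒ num ^ n

Two distinct leftmost derivations for the same string.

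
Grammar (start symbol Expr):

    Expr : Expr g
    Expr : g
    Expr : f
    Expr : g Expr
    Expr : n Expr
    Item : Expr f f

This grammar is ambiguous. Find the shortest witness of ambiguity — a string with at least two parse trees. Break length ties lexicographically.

g g

length 1: no string has ≥2 trees
length 2: g g has 2 parse trees

Two derivations of g g:
  Expr ⇒ Expr g ⇒ g g
  Expr ⇒ g Expr ⇒ g g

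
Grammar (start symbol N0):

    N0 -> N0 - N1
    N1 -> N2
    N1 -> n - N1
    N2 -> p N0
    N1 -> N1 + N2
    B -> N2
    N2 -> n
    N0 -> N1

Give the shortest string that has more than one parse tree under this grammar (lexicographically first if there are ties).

n - n

length 1: no string has ≥2 trees
length 2: no string has ≥2 trees
length 3: n - n has 2 parse trees

Two derivations of n - n:
  N0 ⇒ N0 - N1 ⇒ N1 - N1 ⇒ N2 - N1 ⇒ n - N1 ⇒ n - N2 ⇒ n - n
  N0 ⇒ N1 ⇒ n - N1 ⇒ n - N2 ⇒ n - n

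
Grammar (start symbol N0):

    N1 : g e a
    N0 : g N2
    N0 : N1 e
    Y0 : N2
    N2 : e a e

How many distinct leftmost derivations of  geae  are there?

Parse trees for geae:
  [N0 g [N2 e a e]]
  [N0 [N1 g e a] e]

2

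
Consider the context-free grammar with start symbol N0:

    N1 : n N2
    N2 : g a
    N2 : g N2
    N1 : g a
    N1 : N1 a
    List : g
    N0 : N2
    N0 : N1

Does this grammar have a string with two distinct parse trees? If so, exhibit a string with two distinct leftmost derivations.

Witness: g a

Derivation 1: N0 ⇒ N2 ⇒ g a
Derivation 2: N0 ⇒ N1 ⇒ g a

Two distinct leftmost derivations for the same string.

Ambiguous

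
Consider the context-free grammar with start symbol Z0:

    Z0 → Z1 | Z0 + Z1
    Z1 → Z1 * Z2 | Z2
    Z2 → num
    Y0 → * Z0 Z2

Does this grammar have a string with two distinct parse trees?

Only Z0, Z1, Z2 are reachable from Z0; ignoring the rest: The grammar is stratified — Z0 handles '+' (left-recursive), Z1 handles '*', Z2 atoms. Each operator has a fixed associativity and precedence level, so every string has one parse.

Unambiguous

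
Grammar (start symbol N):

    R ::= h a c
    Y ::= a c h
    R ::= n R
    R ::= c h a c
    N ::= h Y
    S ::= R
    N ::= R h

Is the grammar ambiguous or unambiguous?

Ambiguous

Witness: h a c h

Derivation 1: N ⇒ h Y ⇒ h a c h
Derivation 2: N ⇒ R h ⇒ h a c h

Two distinct leftmost derivations for the same string.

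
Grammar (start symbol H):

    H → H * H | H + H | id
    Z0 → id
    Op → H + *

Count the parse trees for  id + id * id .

2

Parse trees for id + id * id:
  [H [H [H id] + [H id]] * [H id]]
  [H [H id] + [H [H id] * [H id]]]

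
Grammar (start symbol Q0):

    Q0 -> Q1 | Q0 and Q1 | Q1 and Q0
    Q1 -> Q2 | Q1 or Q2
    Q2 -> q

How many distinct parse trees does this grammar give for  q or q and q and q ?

Parse trees for q or q and q and q:
  [Q0 [Q0 [Q0 [Q1 [Q1 [Q2 q]] or [Q2 q]]] and [Q1 [Q2 q]]] and [Q1 [Q2 q]]]
  [Q0 [Q0 [Q1 [Q1 [Q2 q]] or [Q2 q]] and [Q0 [Q1 [Q2 q]]]] and [Q1 [Q2 q]]]
  [Q0 [Q1 [Q1 [Q2 q]] or [Q2 q]] and [Q0 [Q0 [Q1 [Q2 q]]] and [Q1 [Q2 q]]]]
  [Q0 [Q1 [Q1 [Q2 q]] or [Q2 q]] and [Q0 [Q1 [Q2 q]] and [Q0 [Q1 [Q2 q]]]]]

4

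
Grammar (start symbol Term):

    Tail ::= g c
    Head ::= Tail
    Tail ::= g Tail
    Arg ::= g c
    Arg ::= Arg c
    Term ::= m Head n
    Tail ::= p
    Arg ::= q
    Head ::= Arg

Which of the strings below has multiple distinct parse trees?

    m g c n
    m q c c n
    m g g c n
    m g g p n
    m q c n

m g c n: 2 trees
m q c c n: 1 tree
m g g c n: 1 tree
m g g p n: 1 tree
m q c n: 1 tree

m g c n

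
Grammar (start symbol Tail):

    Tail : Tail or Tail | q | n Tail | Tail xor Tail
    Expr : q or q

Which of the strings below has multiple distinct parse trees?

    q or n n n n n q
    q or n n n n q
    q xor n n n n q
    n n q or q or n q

q or n n n n n q: 1 tree
q or n n n n q: 1 tree
q xor n n n n q: 1 tree
n n q or q or n q: 9 trees

n n q or q or n q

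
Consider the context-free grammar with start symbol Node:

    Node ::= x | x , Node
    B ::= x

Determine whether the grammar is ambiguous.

Unambiguous

(B is unreachable from Node, so its rules don't affect L(Node).) The reachable grammar is A → atom sep A | atom. Each atom is followed by either the separator (recurse) or end-of-string (stop) — no choice point.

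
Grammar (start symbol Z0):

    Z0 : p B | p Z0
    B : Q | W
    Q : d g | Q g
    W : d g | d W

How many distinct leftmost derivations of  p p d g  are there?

Parse trees for p p d g:
  [Z0 p [Z0 p [B [Q d g]]]]
  [Z0 p [Z0 p [B [W d g]]]]

2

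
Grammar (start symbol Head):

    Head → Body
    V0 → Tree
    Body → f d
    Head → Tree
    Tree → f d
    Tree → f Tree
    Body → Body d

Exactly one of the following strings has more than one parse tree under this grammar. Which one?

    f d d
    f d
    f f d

f d

f d d: 1 tree
f d: 2 trees
f f d: 1 tree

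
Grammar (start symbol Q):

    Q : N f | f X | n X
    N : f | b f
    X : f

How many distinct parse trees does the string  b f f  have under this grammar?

Parse trees for b f f:
  [Q [N b f] f]

1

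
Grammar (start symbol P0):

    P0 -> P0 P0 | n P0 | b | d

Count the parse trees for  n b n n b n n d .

9

Parse trees for n b n n b n n d (showing first 6 of 9):
  [P0 [P0 n [P0 b]] [P0 [P0 n [P0 n [P0 b]]] [P0 n [P0 n [P0 d]]]]]
  [P0 [P0 n [P0 b]] [P0 n [P0 [P0 n [P0 b]] [P0 n [P0 n [P0 d]]]]]]
  [P0 [P0 n [P0 b]] [P0 n [P0 n [P0 [P0 b] [P0 n [P0 n [P0 d]]]]]]]
  [P0 [P0 [P0 n [P0 b]] [P0 n [P0 n [P0 b]]]] [P0 n [P0 n [P0 d]]]]
  [P0 [P0 n [P0 [P0 b] [P0 n [P0 n [P0 b]]]]] [P0 n [P0 n [P0 d]]]]
  [P0 n [P0 [P0 b] [P0 [P0 n [P0 n [P0 b]]] [P0 n [P0 n [P0 d]]]]]]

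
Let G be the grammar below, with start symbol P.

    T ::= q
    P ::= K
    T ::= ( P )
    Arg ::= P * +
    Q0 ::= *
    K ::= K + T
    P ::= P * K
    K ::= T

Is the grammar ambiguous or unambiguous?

Unambiguous

Only P, K, T are reachable from P; ignoring the rest: This is a standard precedence ladder (P over K over T), with each level left-recursive on its own operator ('*' at P, '+' at K). That structure is LR(1), hence unambiguous.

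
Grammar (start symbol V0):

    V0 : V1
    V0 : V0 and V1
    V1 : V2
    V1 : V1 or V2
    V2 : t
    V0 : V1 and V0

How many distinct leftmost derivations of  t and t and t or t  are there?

4

Parse trees for t and t and t or t:
  [V0 [V0 [V0 [V1 [V2 t]]] and [V1 [V2 t]]] and [V1 [V1 [V2 t]] or [V2 t]]]
  [V0 [V0 [V1 [V2 t]] and [V0 [V1 [V2 t]]]] and [V1 [V1 [V2 t]] or [V2 t]]]
  [V0 [V1 [V2 t]] and [V0 [V0 [V1 [V2 t]]] and [V1 [V1 [V2 t]] or [V2 t]]]]
  [V0 [V1 [V2 t]] and [V0 [V1 [V2 t]] and [V0 [V1 [V1 [V2 t]] or [V2 t]]]]]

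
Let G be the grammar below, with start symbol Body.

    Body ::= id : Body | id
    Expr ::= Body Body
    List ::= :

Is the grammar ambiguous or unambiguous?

Only Body is reachable from Body; ignoring the rest: Right-recursive list with a separator: after each atom, whether the separator follows determines the rule. One parse per string.

Unambiguous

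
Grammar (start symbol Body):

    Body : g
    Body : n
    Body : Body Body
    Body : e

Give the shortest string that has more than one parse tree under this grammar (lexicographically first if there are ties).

length 1: no string has ≥2 trees
length 2: no string has ≥2 trees
length 3: e e e has 2 parse trees

Two derivations of e e e:
  Body ⇒ Body Body ⇒ Body Body Body ⇒ e Body Body ⇒ e e Body ⇒ e e e
  Body ⇒ Body Body ⇒ e Body ⇒ e Body Body ⇒ e e Body ⇒ e e e

e e e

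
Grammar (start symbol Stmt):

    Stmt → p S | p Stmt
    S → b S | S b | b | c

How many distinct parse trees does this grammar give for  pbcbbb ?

Parse trees for pbcbbb:
  [Stmt p [S b [S [S [S [S c] b] b] b]]]
  [Stmt p [S [S b [S [S [S c] b] b]] b]]
  [Stmt p [S [S [S b [S [S c] b]] b] b]]
  [Stmt p [S [S [S [S b [S c]] b] b] b]]

4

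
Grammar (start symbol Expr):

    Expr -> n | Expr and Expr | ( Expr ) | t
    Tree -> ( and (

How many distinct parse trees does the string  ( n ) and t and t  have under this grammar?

Parse trees for ( n ) and t and t:
  [Expr [Expr ( [Expr n] )] and [Expr [Expr t] and [Expr t]]]
  [Expr [Expr [Expr ( [Expr n] )] and [Expr t]] and [Expr t]]

2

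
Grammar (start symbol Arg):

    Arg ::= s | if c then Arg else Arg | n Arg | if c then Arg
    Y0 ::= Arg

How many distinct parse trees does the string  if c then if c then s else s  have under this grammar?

2

Parse trees for if c then if c then s else s:
  [Arg if c then [Arg if c then [Arg s]] else [Arg s]]
  [Arg if c then [Arg if c then [Arg s] else [Arg s]]]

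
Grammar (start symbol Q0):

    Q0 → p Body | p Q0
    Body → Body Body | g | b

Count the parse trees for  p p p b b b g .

5

Parse trees for p p p b b b g:
  [Q0 p [Q0 p [Q0 p [Body [Body b] [Body [Body b] [Body [Body b] [Body g]]]]]]]
  [Q0 p [Q0 p [Q0 p [Body [Body b] [Body [Body [Body b] [Body b]] [Body g]]]]]]
  [Q0 p [Q0 p [Q0 p [Body [Body [Body b] [Body b]] [Body [Body b] [Body g]]]]]]
  [Q0 p [Q0 p [Q0 p [Body [Body [Body b] [Body [Body b] [Body b]]] [Body g]]]]]
  [Q0 p [Q0 p [Q0 p [Body [Body [Body [Body b] [Body b]] [Body b]] [Body g]]]]]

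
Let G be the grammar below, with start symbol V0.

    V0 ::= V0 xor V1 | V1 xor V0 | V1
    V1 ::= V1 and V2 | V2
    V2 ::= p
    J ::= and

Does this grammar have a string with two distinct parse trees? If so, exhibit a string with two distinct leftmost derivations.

Ambiguous

Witness: p xor p

Derivation 1: V0 ⇒ V0 xor V1 ⇒ V1 xor V1 ⇒ V2 xor V1 ⇒ p xor V1 ⇒ p xor V2 ⇒ p xor p
Derivation 2: V0 ⇒ V1 xor V0 ⇒ V2 xor V0 ⇒ p xor V0 ⇒ p xor V1 ⇒ p xor V2 ⇒ p xor p

Two distinct leftmost derivations for the same string.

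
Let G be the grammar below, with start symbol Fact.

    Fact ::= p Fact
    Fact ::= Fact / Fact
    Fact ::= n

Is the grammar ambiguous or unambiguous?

Witness: p n / n

Derivation 1: Fact ⇒ p Fact ⇒ p Fact / Fact ⇒ p n / Fact ⇒ p n / n
Derivation 2: Fact ⇒ Fact / Fact ⇒ p Fact / Fact ⇒ p n / Fact ⇒ p n / n

Two distinct leftmost derivations for the same string.

Ambiguous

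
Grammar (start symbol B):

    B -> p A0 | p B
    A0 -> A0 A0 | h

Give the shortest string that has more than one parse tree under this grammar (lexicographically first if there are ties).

p h h h

length 2: no string has ≥2 trees
length 3: no string has ≥2 trees
length 4: p h h h has 2 parse trees

Two derivations of p h h h:
  B ⇒ p A0 ⇒ p A0 A0 ⇒ p A0 A0 A0 ⇒ p h A0 A0 ⇒ p h h A0 ⇒ p h h h
  B ⇒ p A0 ⇒ p A0 A0 ⇒ p h A0 ⇒ p h A0 A0 ⇒ p h h A0 ⇒ p h h h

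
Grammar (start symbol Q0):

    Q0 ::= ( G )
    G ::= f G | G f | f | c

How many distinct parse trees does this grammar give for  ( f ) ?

1

Parse trees for ( f ):
  [Q0 ( [G f] )]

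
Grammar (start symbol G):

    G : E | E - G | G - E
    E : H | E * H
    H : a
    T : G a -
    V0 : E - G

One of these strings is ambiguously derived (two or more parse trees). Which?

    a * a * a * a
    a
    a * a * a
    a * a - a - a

a * a * a * a: 1 tree
a: 1 tree
a * a * a: 1 tree
a * a - a - a: 4 trees

a * a - a - a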